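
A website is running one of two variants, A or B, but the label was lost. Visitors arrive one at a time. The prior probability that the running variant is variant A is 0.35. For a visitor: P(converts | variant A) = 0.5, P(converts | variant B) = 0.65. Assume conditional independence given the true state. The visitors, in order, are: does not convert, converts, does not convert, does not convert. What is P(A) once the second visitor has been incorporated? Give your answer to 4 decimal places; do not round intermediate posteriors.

0.3717

After 'does not convert': P(A) = 0.5·0.3500 / (0.5·0.3500 + 0.35·0.6500) ≈ 0.4348
After 'converts': P(A) = 0.5·0.4348 / (0.5·0.4348 + 0.65·0.5652) ≈ 0.3717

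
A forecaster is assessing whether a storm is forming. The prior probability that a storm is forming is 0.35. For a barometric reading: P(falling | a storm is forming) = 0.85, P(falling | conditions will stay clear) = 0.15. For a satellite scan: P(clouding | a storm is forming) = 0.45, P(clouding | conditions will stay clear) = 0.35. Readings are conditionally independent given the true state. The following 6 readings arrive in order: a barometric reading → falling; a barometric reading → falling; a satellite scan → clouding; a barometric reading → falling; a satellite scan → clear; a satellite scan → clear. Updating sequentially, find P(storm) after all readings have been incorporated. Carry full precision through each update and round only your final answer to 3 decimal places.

0.989

After a barometric reading='falling': P(storm) = 0.85·0.3500 / (0.85·0.3500 + 0.15·0.6500) ≈ 0.7532
After a barometric reading='falling': P(storm) = 0.85·0.7532 / (0.85·0.7532 + 0.15·0.2468) ≈ 0.9453
After a satellite scan='clouding': P(storm) = 0.45·0.9453 / (0.45·0.9453 + 0.35·0.0547) ≈ 0.9570
After a barometric reading='falling': P(storm) = 0.85·0.9570 / (0.85·0.9570 + 0.15·0.0430) ≈ 0.9921
After a satellite scan='clear': P(storm) = 0.55·0.9921 / (0.55·0.9921 + 0.65·0.0079) ≈ 0.9907
After a satellite scan='clear': P(storm) = 0.55·0.9907 / (0.55·0.9907 + 0.65·0.0093) ≈ 0.9890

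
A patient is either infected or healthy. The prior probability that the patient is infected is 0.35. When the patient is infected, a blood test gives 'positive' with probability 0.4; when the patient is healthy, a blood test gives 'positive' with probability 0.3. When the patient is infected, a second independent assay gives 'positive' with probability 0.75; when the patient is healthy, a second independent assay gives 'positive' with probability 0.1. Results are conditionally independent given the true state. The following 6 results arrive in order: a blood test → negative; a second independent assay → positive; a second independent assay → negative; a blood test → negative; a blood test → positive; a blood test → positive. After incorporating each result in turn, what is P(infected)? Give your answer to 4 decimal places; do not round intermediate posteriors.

After a blood test='negative': P(infected) = 0.6·0.3500 / (0.6·0.3500 + 0.7·0.6500) ≈ 0.3158
After a second independent assay='positive': P(infected) = 0.75·0.3158 / (0.75·0.3158 + 0.1·0.6842) ≈ 0.7759
After a second independent assay='negative': P(infected) = 0.25·0.7759 / (0.25·0.7759 + 0.9·0.2241) ≈ 0.4902
After a blood test='negative': P(infected) = 0.6·0.4902 / (0.6·0.4902 + 0.7·0.5098) ≈ 0.4518
After a blood test='positive': P(infected) = 0.4·0.4518 / (0.4·0.4518 + 0.3·0.5482) ≈ 0.5236
After a blood test='positive': P(infected) = 0.4·0.5236 / (0.4·0.5236 + 0.3·0.4764) ≈ 0.5944

0.5944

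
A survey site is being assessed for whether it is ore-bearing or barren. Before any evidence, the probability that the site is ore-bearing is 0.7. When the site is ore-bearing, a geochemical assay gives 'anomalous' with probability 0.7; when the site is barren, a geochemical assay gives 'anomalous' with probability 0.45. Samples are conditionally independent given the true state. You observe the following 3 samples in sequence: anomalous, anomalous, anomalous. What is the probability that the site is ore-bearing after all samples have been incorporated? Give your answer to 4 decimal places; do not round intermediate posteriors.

0.8978

Each posterior becomes the prior for the next update.
After 'anomalous': P(ore) = 0.7·0.7000 / (0.7·0.7000 + 0.45·0.3000) ≈ 0.7840
After 'anomalous': P(ore) = 0.7·0.7840 / (0.7·0.7840 + 0.45·0.2160) ≈ 0.8495
After 'anomalous': P(ore) = 0.7·0.8495 / (0.7·0.8495 + 0.45·0.1505) ≈ 0.8978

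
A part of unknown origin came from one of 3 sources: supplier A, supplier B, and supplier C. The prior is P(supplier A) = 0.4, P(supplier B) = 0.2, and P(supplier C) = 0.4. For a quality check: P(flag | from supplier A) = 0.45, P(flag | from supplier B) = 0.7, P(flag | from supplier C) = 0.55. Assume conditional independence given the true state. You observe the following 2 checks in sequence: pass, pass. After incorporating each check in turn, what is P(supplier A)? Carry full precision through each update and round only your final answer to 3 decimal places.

0.550

After 'pass': normaliser = 0.55·0.4000 + 0.3·0.2000 + 0.45·0.4000; P(supplier A) ≈ 0.4783, P(supplier B) ≈ 0.1304, P(supplier C) ≈ 0.3913
After 'pass': normaliser = 0.55·0.4783 + 0.3·0.1304 + 0.45·0.3913; P(supplier A) ≈ 0.5500, P(supplier B) ≈ 0.0818, P(supplier C) ≈ 0.3682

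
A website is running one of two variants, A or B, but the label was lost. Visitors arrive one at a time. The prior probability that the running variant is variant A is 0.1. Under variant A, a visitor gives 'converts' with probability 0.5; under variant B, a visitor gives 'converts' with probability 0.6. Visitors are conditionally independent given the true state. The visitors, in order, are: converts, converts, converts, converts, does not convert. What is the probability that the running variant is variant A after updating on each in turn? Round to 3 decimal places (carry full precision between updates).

0.063

Each posterior becomes the prior for the next update.
After 'converts': P(A) = 0.5·0.1000 / (0.5·0.1000 + 0.6·0.9000) ≈ 0.0847
After 'converts': P(A) = 0.5·0.0847 / (0.5·0.0847 + 0.6·0.9153) ≈ 0.0716
After 'converts': P(A) = 0.5·0.0716 / (0.5·0.0716 + 0.6·0.9284) ≈ 0.0604
After 'converts': P(A) = 0.5·0.0604 / (0.5·0.0604 + 0.6·0.9396) ≈ 0.0509
After 'does not convert': P(A) = 0.5·0.0509 / (0.5·0.0509 + 0.4·0.9491) ≈ 0.0628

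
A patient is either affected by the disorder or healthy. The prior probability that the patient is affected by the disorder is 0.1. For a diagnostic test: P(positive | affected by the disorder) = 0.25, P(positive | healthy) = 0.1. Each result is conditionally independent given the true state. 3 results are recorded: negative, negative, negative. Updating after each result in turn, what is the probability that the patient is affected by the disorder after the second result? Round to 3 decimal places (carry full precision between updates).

After 'negative': P(affected) = 0.75·0.1000 / (0.75·0.1000 + 0.9·0.9000) ≈ 0.0847
After 'negative': P(affected) = 0.75·0.0847 / (0.75·0.0847 + 0.9·0.9153) ≈ 0.0716

0.072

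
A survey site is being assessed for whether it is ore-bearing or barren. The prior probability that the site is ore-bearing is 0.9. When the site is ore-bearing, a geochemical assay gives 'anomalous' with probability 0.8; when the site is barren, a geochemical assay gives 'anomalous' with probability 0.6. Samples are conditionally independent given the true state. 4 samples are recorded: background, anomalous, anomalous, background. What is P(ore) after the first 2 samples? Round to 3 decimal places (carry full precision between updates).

Each posterior becomes the prior for the next update.
After 'background': P(ore) = 0.2·0.9000 / (0.2·0.9000 + 0.4·0.1000) ≈ 0.8182
After 'anomalous': P(ore) = 0.8·0.8182 / (0.8·0.8182 + 0.6·0.1818) ≈ 0.8571

0.857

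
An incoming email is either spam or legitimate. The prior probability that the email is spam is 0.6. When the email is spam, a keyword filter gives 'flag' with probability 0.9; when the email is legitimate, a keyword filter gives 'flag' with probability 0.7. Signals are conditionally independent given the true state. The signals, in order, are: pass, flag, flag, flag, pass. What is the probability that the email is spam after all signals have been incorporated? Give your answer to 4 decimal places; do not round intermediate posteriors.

0.2616

Apply Bayes' rule sequentially, carrying P(spam) forward.
After 'pass': P(spam) = 0.1·0.6000 / (0.1·0.6000 + 0.3·0.4000) ≈ 0.3333
After 'flag': P(spam) = 0.9·0.3333 / (0.9·0.3333 + 0.7·0.6667) ≈ 0.3913
After 'flag': P(spam) = 0.9·0.3913 / (0.9·0.3913 + 0.7·0.6087) ≈ 0.4525
After 'flag': P(spam) = 0.9·0.4525 / (0.9·0.4525 + 0.7·0.5475) ≈ 0.5152
After 'pass': P(spam) = 0.1·0.5152 / (0.1·0.5152 + 0.3·0.4848) ≈ 0.2616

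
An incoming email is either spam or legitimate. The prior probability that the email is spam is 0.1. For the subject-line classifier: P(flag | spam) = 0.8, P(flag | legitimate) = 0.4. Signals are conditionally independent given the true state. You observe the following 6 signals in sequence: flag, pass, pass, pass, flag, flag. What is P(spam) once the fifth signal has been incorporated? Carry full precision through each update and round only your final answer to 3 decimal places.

0.016

After 'flag': P(spam) = 0.8·0.1000 / (0.8·0.1000 + 0.4·0.9000) ≈ 0.1818
After 'pass': P(spam) = 0.2·0.1818 / (0.2·0.1818 + 0.6·0.8182) ≈ 0.0690
After 'pass': P(spam) = 0.2·0.0690 / (0.2·0.0690 + 0.6·0.9310) ≈ 0.0241
After 'pass': P(spam) = 0.2·0.0241 / (0.2·0.0241 + 0.6·0.9759) ≈ 0.0082
After 'flag': P(spam) = 0.8·0.0082 / (0.8·0.0082 + 0.4·0.9918) ≈ 0.0162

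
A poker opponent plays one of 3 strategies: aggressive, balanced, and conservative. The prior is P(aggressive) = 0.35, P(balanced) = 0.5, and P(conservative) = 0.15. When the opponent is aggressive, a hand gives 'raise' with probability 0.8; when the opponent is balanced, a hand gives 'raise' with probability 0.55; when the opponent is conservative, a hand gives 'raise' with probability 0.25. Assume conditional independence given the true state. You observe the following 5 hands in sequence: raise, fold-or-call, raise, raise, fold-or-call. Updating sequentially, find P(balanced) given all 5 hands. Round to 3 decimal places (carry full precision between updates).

After 'raise': normaliser = 0.8·0.3500 + 0.55·0.5000 + 0.25·0.1500; P(aggressive) ≈ 0.4726, P(balanced) ≈ 0.4641, P(conservative) ≈ 0.0633
After 'fold-or-call': normaliser = 0.2·0.4726 + 0.45·0.4641 + 0.75·0.0633; P(aggressive) ≈ 0.2694, P(balanced) ≈ 0.5953, P(conservative) ≈ 0.1353
After 'raise': normaliser = 0.8·0.2694 + 0.55·0.5953 + 0.25·0.1353; P(aggressive) ≈ 0.3737, P(balanced) ≈ 0.5677, P(conservative) ≈ 0.0586
After 'raise': normaliser = 0.8·0.3737 + 0.55·0.5677 + 0.25·0.0586; P(aggressive) ≈ 0.4777, P(balanced) ≈ 0.4989, P(conservative) ≈ 0.0234
After 'fold-or-call': normaliser = 0.2·0.4777 + 0.45·0.4989 + 0.75·0.0234; P(aggressive) ≈ 0.2830, P(balanced) ≈ 0.6650, P(conservative) ≈ 0.0520

0.665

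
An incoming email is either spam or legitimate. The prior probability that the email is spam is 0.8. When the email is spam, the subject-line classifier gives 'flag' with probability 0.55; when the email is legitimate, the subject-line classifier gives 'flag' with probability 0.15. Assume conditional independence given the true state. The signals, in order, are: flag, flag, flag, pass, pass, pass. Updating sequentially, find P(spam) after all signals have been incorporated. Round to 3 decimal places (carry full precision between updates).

0.967

After 'flag': P(spam) = 0.55·0.8000 / (0.55·0.8000 + 0.15·0.2000) ≈ 0.9362
After 'flag': P(spam) = 0.55·0.9362 / (0.55·0.9362 + 0.15·0.0638) ≈ 0.9817
After 'flag': P(spam) = 0.55·0.9817 / (0.55·0.9817 + 0.15·0.0183) ≈ 0.9950
After 'pass': P(spam) = 0.45·0.9950 / (0.45·0.9950 + 0.85·0.0050) ≈ 0.9905
After 'pass': P(spam) = 0.45·0.9905 / (0.45·0.9905 + 0.85·0.0095) ≈ 0.9822
After 'pass': P(spam) = 0.45·0.9822 / (0.45·0.9822 + 0.85·0.0178) ≈ 0.9670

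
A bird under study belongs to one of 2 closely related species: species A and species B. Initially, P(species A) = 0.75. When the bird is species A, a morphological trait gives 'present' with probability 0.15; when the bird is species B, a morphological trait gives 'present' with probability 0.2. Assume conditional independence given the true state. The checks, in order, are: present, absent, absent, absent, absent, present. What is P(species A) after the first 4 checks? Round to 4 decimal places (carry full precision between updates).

Each posterior becomes the prior for the next update.
After 'present': P(species A) = 0.15·0.7500 / (0.15·0.7500 + 0.2·0.2500) ≈ 0.6923
After 'absent': P(species A) = 0.85·0.6923 / (0.85·0.6923 + 0.8·0.3077) ≈ 0.7051
After 'absent': P(species A) = 0.85·0.7051 / (0.85·0.7051 + 0.8·0.2949) ≈ 0.7175
After 'absent': P(species A) = 0.85·0.7175 / (0.85·0.7175 + 0.8·0.2825) ≈ 0.7296

0.7296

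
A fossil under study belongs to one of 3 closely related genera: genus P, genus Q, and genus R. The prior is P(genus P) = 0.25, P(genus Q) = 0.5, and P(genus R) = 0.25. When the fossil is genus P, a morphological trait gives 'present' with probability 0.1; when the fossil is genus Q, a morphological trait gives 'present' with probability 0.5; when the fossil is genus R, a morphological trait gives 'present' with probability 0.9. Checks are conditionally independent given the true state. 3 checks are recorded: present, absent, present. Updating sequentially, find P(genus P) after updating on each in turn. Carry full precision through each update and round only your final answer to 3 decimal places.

After 'present': normaliser = 0.1·0.2500 + 0.5·0.5000 + 0.9·0.2500; P(genus P) ≈ 0.0500, P(genus Q) ≈ 0.5000, P(genus R) ≈ 0.4500
After 'absent': normaliser = 0.9·0.0500 + 0.5·0.5000 + 0.1·0.4500; P(genus P) ≈ 0.1324, P(genus Q) ≈ 0.7353, P(genus R) ≈ 0.1324
After 'present': normaliser = 0.1·0.1324 + 0.5·0.7353 + 0.9·0.1324; P(genus P) ≈ 0.0265, P(genus Q) ≈ 0.7353, P(genus R) ≈ 0.2382

0.026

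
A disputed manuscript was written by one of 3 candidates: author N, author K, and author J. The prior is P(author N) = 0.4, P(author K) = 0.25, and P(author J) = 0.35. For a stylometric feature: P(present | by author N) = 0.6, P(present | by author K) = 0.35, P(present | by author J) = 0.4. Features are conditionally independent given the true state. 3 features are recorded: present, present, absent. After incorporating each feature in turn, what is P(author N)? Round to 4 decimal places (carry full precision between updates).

0.5184

After 'present': normaliser = 0.6·0.4000 + 0.35·0.2500 + 0.4·0.3500; P(author N) ≈ 0.5134, P(author K) ≈ 0.1872, P(author J) ≈ 0.2995
After 'present': normaliser = 0.6·0.5134 + 0.35·0.1872 + 0.4·0.2995; P(author N) ≈ 0.6244, P(author K) ≈ 0.1328, P(author J) ≈ 0.2428
After 'absent': normaliser = 0.4·0.6244 + 0.65·0.1328 + 0.6·0.2428; P(author N) ≈ 0.5184, P(author K) ≈ 0.1792, P(author J) ≈ 0.3024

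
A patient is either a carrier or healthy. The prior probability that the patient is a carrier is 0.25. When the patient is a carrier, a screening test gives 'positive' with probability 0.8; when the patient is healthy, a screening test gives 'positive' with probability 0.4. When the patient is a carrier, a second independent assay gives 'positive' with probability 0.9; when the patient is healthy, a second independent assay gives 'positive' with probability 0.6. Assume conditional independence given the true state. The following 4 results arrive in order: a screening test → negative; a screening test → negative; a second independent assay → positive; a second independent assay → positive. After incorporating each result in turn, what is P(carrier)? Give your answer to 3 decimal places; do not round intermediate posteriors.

After a screening test='negative': P(carrier) = 0.2·0.2500 / (0.2·0.2500 + 0.6·0.7500) ≈ 0.1000
After a screening test='negative': P(carrier) = 0.2·0.1000 / (0.2·0.1000 + 0.6·0.9000) ≈ 0.0357
After a second independent assay='positive': P(carrier) = 0.9·0.0357 / (0.9·0.0357 + 0.6·0.9643) ≈ 0.0526
After a second independent assay='positive': P(carrier) = 0.9·0.0526 / (0.9·0.0526 + 0.6·0.9474) ≈ 0.0769

0.077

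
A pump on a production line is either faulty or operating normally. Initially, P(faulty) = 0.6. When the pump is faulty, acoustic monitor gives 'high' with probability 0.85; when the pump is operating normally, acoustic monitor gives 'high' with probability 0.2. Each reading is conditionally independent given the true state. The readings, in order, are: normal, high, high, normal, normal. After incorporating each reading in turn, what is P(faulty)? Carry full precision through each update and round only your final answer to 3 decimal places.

After 'normal': P(faulty) = 0.15·0.6000 / (0.15·0.6000 + 0.8·0.4000) ≈ 0.2195
After 'high': P(faulty) = 0.85·0.2195 / (0.85·0.2195 + 0.2·0.7805) ≈ 0.5445
After 'high': P(faulty) = 0.85·0.5445 / (0.85·0.5445 + 0.2·0.4555) ≈ 0.8355
After 'normal': P(faulty) = 0.15·0.8355 / (0.15·0.8355 + 0.8·0.1645) ≈ 0.4878
After 'normal': P(faulty) = 0.15·0.4878 / (0.15·0.4878 + 0.8·0.5122) ≈ 0.1515

0.152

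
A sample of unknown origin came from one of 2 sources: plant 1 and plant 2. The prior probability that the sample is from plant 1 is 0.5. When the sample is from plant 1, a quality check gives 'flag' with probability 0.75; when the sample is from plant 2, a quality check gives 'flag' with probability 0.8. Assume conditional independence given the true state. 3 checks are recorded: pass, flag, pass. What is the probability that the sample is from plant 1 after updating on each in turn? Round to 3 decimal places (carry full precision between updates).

0.594

After 'pass': P(plant 1) = 0.25·0.5000 / (0.25·0.5000 + 0.2·0.5000) ≈ 0.5556
After 'flag': P(plant 1) = 0.75·0.5556 / (0.75·0.5556 + 0.8·0.4444) ≈ 0.5396
After 'pass': P(plant 1) = 0.25·0.5396 / (0.25·0.5396 + 0.2·0.4604) ≈ 0.5943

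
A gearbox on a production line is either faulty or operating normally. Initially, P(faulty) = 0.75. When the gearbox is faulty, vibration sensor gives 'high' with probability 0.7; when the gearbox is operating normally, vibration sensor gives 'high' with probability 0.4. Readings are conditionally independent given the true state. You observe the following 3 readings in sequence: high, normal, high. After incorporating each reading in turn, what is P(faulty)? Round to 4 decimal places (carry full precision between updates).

0.8212

Each posterior becomes the prior for the next update.
After 'high': P(faulty) = 0.7·0.7500 / (0.7·0.7500 + 0.4·0.2500) ≈ 0.8400
After 'normal': P(faulty) = 0.3·0.8400 / (0.3·0.8400 + 0.6·0.1600) ≈ 0.7241
After 'high': P(faulty) = 0.7·0.7241 / (0.7·0.7241 + 0.4·0.2759) ≈ 0.8212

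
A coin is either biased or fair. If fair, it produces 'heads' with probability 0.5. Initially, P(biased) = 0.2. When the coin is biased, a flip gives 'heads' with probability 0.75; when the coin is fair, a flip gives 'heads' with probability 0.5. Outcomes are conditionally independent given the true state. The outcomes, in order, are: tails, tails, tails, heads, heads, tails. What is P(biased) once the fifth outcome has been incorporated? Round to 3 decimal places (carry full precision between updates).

0.066

After 'tails': P(biased) = 0.25·0.2000 / (0.25·0.2000 + 0.5·0.8000) ≈ 0.1111
After 'tails': P(biased) = 0.25·0.1111 / (0.25·0.1111 + 0.5·0.8889) ≈ 0.0588
After 'tails': P(biased) = 0.25·0.0588 / (0.25·0.0588 + 0.5·0.9412) ≈ 0.0303
After 'heads': P(biased) = 0.75·0.0303 / (0.75·0.0303 + 0.5·0.9697) ≈ 0.0448
After 'heads': P(biased) = 0.75·0.0448 / (0.75·0.0448 + 0.5·0.9552) ≈ 0.0657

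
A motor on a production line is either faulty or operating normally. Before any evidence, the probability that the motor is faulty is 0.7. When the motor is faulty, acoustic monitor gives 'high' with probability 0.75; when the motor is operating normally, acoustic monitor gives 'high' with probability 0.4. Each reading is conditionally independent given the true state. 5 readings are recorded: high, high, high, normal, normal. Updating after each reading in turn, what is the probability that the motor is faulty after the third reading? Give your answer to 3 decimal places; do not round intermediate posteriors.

After 'high': P(faulty) = 0.75·0.7000 / (0.75·0.7000 + 0.4·0.3000) ≈ 0.8140
After 'high': P(faulty) = 0.75·0.8140 / (0.75·0.8140 + 0.4·0.1860) ≈ 0.8913
After 'high': P(faulty) = 0.75·0.8913 / (0.75·0.8913 + 0.4·0.1087) ≈ 0.9390

0.939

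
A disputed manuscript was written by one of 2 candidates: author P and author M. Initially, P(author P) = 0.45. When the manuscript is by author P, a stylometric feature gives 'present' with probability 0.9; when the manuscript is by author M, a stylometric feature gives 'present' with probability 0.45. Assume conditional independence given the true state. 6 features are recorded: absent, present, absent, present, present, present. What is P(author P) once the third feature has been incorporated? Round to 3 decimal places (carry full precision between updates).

0.051

Apply Bayes' rule sequentially, carrying P(author P) forward.
After 'absent': P(author P) = 0.1·0.4500 / (0.1·0.4500 + 0.55·0.5500) ≈ 0.1295
After 'present': P(author P) = 0.9·0.1295 / (0.9·0.1295 + 0.45·0.8705) ≈ 0.2293
After 'absent': P(author P) = 0.1·0.2293 / (0.1·0.2293 + 0.55·0.7707) ≈ 0.0513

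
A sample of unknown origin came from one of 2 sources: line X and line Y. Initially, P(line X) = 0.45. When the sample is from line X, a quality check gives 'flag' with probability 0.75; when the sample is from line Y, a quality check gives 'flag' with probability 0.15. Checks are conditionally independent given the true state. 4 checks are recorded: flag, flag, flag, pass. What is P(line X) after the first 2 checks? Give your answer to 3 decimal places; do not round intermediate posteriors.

0.953

Apply Bayes' rule sequentially, carrying P(line X) forward.
After 'flag': P(line X) = 0.75·0.4500 / (0.75·0.4500 + 0.15·0.5500) ≈ 0.8036
After 'flag': P(line X) = 0.75·0.8036 / (0.75·0.8036 + 0.15·0.1964) ≈ 0.9534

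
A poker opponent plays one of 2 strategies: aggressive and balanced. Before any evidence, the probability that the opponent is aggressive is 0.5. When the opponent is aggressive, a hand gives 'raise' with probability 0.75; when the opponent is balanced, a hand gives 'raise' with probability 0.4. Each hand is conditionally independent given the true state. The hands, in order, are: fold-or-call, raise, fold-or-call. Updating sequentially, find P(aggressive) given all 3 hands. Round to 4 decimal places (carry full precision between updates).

After 'fold-or-call': P(aggressive) = 0.25·0.5000 / (0.25·0.5000 + 0.6·0.5000) ≈ 0.2941
After 'raise': P(aggressive) = 0.75·0.2941 / (0.75·0.2941 + 0.4·0.7059) ≈ 0.4386
After 'fold-or-call': P(aggressive) = 0.25·0.4386 / (0.25·0.4386 + 0.6·0.5614) ≈ 0.2456

0.2456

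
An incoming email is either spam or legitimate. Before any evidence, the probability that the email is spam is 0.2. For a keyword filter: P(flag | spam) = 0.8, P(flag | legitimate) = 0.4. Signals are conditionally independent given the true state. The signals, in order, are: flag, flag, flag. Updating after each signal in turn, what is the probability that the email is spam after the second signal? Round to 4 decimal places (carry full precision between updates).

After 'flag': P(spam) = 0.8·0.2000 / (0.8·0.2000 + 0.4·0.8000) ≈ 0.3333
After 'flag': P(spam) = 0.8·0.3333 / (0.8·0.3333 + 0.4·0.6667) ≈ 0.5000

0.5000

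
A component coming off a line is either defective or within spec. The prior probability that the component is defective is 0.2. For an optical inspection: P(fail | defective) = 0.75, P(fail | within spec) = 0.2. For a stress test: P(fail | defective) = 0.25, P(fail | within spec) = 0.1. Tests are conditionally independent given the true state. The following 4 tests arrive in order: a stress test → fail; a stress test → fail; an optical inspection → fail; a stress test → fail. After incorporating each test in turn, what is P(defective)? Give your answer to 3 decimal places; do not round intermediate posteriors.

After a stress test='fail': P(defective) = 0.25·0.2000 / (0.25·0.2000 + 0.1·0.8000) ≈ 0.3846
After a stress test='fail': P(defective) = 0.25·0.3846 / (0.25·0.3846 + 0.1·0.6154) ≈ 0.6098
After an optical inspection='fail': P(defective) = 0.75·0.6098 / (0.75·0.6098 + 0.2·0.3902) ≈ 0.8542
After a stress test='fail': P(defective) = 0.25·0.8542 / (0.25·0.8542 + 0.1·0.1458) ≈ 0.9361

0.936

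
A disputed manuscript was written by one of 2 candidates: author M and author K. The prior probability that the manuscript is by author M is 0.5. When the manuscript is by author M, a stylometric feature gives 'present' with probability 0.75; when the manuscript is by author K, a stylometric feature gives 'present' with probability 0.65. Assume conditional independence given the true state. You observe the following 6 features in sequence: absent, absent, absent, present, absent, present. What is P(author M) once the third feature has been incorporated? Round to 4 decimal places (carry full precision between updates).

0.2671

After 'absent': P(author M) = 0.25·0.5000 / (0.25·0.5000 + 0.35·0.5000) ≈ 0.4167
After 'absent': P(author M) = 0.25·0.4167 / (0.25·0.4167 + 0.35·0.5833) ≈ 0.3378
After 'absent': P(author M) = 0.25·0.3378 / (0.25·0.3378 + 0.35·0.6622) ≈ 0.2671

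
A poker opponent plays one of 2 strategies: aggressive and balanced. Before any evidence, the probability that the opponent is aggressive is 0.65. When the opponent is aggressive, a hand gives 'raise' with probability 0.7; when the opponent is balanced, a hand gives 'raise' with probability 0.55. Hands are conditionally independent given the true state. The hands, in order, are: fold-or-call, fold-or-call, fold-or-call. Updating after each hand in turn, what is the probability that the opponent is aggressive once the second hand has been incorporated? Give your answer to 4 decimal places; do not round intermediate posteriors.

0.4522

After 'fold-or-call': P(aggressive) = 0.3·0.6500 / (0.3·0.6500 + 0.45·0.3500) ≈ 0.5532
After 'fold-or-call': P(aggressive) = 0.3·0.5532 / (0.3·0.5532 + 0.45·0.4468) ≈ 0.4522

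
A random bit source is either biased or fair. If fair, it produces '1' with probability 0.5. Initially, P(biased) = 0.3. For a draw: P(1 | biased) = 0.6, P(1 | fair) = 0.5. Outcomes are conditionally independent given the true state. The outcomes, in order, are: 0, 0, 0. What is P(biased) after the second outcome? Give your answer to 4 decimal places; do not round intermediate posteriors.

Each posterior becomes the prior for the next update.
After '0': P(biased) = 0.4·0.3000 / (0.4·0.3000 + 0.5·0.7000) ≈ 0.2553
After '0': P(biased) = 0.4·0.2553 / (0.4·0.2553 + 0.5·0.7447) ≈ 0.2152

0.2152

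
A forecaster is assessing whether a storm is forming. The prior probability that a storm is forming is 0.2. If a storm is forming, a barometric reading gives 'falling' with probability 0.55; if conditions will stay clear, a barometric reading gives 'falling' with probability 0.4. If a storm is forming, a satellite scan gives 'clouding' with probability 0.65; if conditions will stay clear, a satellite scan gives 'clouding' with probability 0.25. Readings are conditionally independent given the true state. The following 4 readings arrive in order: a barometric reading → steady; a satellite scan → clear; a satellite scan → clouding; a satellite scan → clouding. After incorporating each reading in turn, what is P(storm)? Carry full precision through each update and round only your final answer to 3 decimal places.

After a barometric reading='steady': P(storm) = 0.45·0.2000 / (0.45·0.2000 + 0.6·0.8000) ≈ 0.1579
After a satellite scan='clear': P(storm) = 0.35·0.1579 / (0.35·0.1579 + 0.75·0.8421) ≈ 0.0805
After a satellite scan='clouding': P(storm) = 0.65·0.0805 / (0.65·0.0805 + 0.25·0.9195) ≈ 0.1853
After a satellite scan='clouding': P(storm) = 0.65·0.1853 / (0.65·0.1853 + 0.25·0.8147) ≈ 0.3717

0.372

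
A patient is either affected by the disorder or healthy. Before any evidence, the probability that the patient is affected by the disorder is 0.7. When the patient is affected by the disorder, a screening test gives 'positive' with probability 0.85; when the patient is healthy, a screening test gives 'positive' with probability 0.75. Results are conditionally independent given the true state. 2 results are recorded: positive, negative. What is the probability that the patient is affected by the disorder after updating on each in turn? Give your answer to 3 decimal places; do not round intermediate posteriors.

0.613

Apply Bayes' rule sequentially, carrying P(affected) forward.
After 'positive': P(affected) = 0.85·0.7000 / (0.85·0.7000 + 0.75·0.3000) ≈ 0.7256
After 'negative': P(affected) = 0.15·0.7256 / (0.15·0.7256 + 0.25·0.2744) ≈ 0.6134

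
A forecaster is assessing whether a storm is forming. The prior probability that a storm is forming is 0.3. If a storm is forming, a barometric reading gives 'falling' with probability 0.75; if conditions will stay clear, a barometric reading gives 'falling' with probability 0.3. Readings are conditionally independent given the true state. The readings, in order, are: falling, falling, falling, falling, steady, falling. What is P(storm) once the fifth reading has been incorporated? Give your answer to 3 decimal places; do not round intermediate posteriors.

0.857

After 'falling': P(storm) = 0.75·0.3000 / (0.75·0.3000 + 0.3·0.7000) ≈ 0.5172
After 'falling': P(storm) = 0.75·0.5172 / (0.75·0.5172 + 0.3·0.4828) ≈ 0.7282
After 'falling': P(storm) = 0.75·0.7282 / (0.75·0.7282 + 0.3·0.2718) ≈ 0.8701
After 'falling': P(storm) = 0.75·0.8701 / (0.75·0.8701 + 0.3·0.1299) ≈ 0.9436
After 'steady': P(storm) = 0.25·0.9436 / (0.25·0.9436 + 0.7·0.0564) ≈ 0.8567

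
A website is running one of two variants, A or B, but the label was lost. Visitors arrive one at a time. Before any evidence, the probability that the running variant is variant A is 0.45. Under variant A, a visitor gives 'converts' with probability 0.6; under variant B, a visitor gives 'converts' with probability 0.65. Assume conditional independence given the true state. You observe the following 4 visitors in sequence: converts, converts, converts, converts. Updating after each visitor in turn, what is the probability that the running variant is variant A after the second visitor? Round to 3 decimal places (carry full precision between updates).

0.411

Each posterior becomes the prior for the next update.
After 'converts': P(A) = 0.6·0.4500 / (0.6·0.4500 + 0.65·0.5500) ≈ 0.4303
After 'converts': P(A) = 0.6·0.4303 / (0.6·0.4303 + 0.65·0.5697) ≈ 0.4108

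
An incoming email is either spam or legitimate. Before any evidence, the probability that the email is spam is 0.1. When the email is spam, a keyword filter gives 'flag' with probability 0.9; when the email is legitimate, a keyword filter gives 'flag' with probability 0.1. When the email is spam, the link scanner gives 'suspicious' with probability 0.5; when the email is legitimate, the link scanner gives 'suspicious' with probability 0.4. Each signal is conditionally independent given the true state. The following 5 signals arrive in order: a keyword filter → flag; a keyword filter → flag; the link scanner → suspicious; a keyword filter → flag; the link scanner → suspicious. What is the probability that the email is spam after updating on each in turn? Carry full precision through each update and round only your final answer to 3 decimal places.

0.992

After a keyword filter='flag': P(spam) = 0.9·0.1000 / (0.9·0.1000 + 0.1·0.9000) ≈ 0.5000
After a keyword filter='flag': P(spam) = 0.9·0.5000 / (0.9·0.5000 + 0.1·0.5000) ≈ 0.9000
After the link scanner='suspicious': P(spam) = 0.5·0.9000 / (0.5·0.9000 + 0.4·0.1000) ≈ 0.9184
After a keyword filter='flag': P(spam) = 0.9·0.9184 / (0.9·0.9184 + 0.1·0.0816) ≈ 0.9902
After the link scanner='suspicious': P(spam) = 0.5·0.9902 / (0.5·0.9902 + 0.4·0.0098) ≈ 0.9922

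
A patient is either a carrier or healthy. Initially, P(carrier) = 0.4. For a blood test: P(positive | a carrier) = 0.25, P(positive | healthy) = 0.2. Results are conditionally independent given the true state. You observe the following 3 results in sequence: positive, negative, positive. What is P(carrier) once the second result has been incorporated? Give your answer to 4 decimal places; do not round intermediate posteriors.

0.4386

After 'positive': P(carrier) = 0.25·0.4000 / (0.25·0.4000 + 0.2·0.6000) ≈ 0.4545
After 'negative': P(carrier) = 0.75·0.4545 / (0.75·0.4545 + 0.8·0.5455) ≈ 0.4386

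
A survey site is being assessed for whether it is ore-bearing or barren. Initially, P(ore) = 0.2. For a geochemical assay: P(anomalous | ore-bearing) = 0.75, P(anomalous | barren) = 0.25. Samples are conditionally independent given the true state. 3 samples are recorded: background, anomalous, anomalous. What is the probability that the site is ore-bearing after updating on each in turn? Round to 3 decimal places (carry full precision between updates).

0.429

Apply Bayes' rule sequentially, carrying P(ore) forward.
After 'background': P(ore) = 0.25·0.2000 / (0.25·0.2000 + 0.75·0.8000) ≈ 0.0769
After 'anomalous': P(ore) = 0.75·0.0769 / (0.75·0.0769 + 0.25·0.9231) ≈ 0.2000
After 'anomalous': P(ore) = 0.75·0.2000 / (0.75·0.2000 + 0.25·0.8000) ≈ 0.4286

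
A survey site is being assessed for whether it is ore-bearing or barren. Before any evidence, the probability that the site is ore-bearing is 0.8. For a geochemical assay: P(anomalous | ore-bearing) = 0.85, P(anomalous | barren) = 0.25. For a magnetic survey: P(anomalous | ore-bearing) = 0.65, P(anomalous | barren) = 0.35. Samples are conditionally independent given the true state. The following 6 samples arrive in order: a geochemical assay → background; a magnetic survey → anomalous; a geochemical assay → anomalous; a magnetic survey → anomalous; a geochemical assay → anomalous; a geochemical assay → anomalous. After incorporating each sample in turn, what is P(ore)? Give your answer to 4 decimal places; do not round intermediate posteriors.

After a geochemical assay='background': P(ore) = 0.15·0.8000 / (0.15·0.8000 + 0.75·0.2000) ≈ 0.4444
After a magnetic survey='anomalous': P(ore) = 0.65·0.4444 / (0.65·0.4444 + 0.35·0.5556) ≈ 0.5977
After a geochemical assay='anomalous': P(ore) = 0.85·0.5977 / (0.85·0.5977 + 0.25·0.4023) ≈ 0.8347
After a magnetic survey='anomalous': P(ore) = 0.65·0.8347 / (0.65·0.8347 + 0.35·0.1653) ≈ 0.9037
After a geochemical assay='anomalous': P(ore) = 0.85·0.9037 / (0.85·0.9037 + 0.25·0.0963) ≈ 0.9696
After a geochemical assay='anomalous': P(ore) = 0.85·0.9696 / (0.85·0.9696 + 0.25·0.0304) ≈ 0.9909

0.9909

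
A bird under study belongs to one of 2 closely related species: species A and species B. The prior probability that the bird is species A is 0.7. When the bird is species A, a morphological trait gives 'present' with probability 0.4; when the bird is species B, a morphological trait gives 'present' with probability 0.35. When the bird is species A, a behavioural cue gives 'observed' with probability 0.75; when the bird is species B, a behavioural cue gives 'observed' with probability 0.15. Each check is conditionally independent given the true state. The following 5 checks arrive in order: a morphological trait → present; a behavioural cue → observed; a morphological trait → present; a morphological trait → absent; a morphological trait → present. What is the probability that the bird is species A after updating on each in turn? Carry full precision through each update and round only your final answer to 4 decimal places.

0.9414

Apply Bayes' rule sequentially, carrying P(species A) forward.
After a morphological trait='present': P(species A) = 0.4·0.7000 / (0.4·0.7000 + 0.35·0.3000) ≈ 0.7273
After a behavioural cue='observed': P(species A) = 0.75·0.7273 / (0.75·0.7273 + 0.15·0.2727) ≈ 0.9302
After a morphological trait='present': P(species A) = 0.4·0.9302 / (0.4·0.9302 + 0.35·0.0698) ≈ 0.9384
After a morphological trait='absent': P(species A) = 0.6·0.9384 / (0.6·0.9384 + 0.65·0.0616) ≈ 0.9336
After a morphological trait='present': P(species A) = 0.4·0.9336 / (0.4·0.9336 + 0.35·0.0664) ≈ 0.9414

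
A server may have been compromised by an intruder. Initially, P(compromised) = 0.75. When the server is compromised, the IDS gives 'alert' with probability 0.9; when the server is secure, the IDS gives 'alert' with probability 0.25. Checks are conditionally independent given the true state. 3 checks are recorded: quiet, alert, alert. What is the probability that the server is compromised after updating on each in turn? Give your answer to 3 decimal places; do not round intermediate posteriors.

After 'quiet': P(compromised) = 0.1·0.7500 / (0.1·0.7500 + 0.75·0.2500) ≈ 0.2857
After 'alert': P(compromised) = 0.9·0.2857 / (0.9·0.2857 + 0.25·0.7143) ≈ 0.5902
After 'alert': P(compromised) = 0.9·0.5902 / (0.9·0.5902 + 0.25·0.4098) ≈ 0.8383

0.838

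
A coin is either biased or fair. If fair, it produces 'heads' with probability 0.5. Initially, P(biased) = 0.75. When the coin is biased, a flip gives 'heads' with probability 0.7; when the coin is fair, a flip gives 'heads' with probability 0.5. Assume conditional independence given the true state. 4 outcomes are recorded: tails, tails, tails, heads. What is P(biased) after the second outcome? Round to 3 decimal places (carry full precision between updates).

0.519

After 'tails': P(biased) = 0.3·0.7500 / (0.3·0.7500 + 0.5·0.2500) ≈ 0.6429
After 'tails': P(biased) = 0.3·0.6429 / (0.3·0.6429 + 0.5·0.3571) ≈ 0.5192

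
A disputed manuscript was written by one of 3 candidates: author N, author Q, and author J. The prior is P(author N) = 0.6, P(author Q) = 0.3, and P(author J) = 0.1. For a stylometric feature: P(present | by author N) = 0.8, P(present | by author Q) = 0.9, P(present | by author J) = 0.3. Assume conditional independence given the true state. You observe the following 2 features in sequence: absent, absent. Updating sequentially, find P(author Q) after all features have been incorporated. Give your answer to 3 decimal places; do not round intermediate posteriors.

0.039

Each posterior becomes the prior for the next update.
After 'absent': normaliser = 0.2·0.6000 + 0.1·0.3000 + 0.7·0.1000; P(author N) ≈ 0.5455, P(author Q) ≈ 0.1364, P(author J) ≈ 0.3182
After 'absent': normaliser = 0.2·0.5455 + 0.1·0.1364 + 0.7·0.3182; P(author N) ≈ 0.3158, P(author Q) ≈ 0.0395, P(author J) ≈ 0.6447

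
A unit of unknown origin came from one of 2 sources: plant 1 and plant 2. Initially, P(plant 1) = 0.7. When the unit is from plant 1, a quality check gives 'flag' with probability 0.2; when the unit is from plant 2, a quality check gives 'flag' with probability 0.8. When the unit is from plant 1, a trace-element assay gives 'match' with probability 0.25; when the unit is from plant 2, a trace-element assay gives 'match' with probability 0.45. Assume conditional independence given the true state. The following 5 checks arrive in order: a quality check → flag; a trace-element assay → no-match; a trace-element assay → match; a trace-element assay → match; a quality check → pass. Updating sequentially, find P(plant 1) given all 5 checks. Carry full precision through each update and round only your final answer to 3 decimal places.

0.495

After a quality check='flag': P(plant 1) = 0.2·0.7000 / (0.2·0.7000 + 0.8·0.3000) ≈ 0.3684
After a trace-element assay='no-match': P(plant 1) = 0.75·0.3684 / (0.75·0.3684 + 0.55·0.6316) ≈ 0.4430
After a trace-element assay='match': P(plant 1) = 0.25·0.4430 / (0.25·0.4430 + 0.45·0.5570) ≈ 0.3065
After a trace-element assay='match': P(plant 1) = 0.25·0.3065 / (0.25·0.3065 + 0.45·0.6935) ≈ 0.1971
After a quality check='pass': P(plant 1) = 0.8·0.1971 / (0.8·0.1971 + 0.2·0.8029) ≈ 0.4955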